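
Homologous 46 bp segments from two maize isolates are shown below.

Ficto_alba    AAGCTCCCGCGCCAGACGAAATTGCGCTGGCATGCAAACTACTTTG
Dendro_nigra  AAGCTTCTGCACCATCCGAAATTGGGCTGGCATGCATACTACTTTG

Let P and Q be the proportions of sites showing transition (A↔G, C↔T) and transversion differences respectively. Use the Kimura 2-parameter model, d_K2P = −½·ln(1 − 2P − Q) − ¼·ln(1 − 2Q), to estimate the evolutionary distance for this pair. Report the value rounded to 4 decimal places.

0.1703

The sequences differ at positions 6 (C/T, transition), 8 (C/T, transition), 11 (G/A, transition), 15 (G/T, transversion), 16 (A/C, transversion), 25 (C/G, transversion), 37 (A/T, transversion).
Of the 7 differences, 3 transitions and 4 transversions over 46 sites: P = 3/46 = 0.065217, Q = 4/46 = 0.086957.
d = −0.5·ln(0.782609) − 0.25·ln(0.826086) = −0.5·(-0.245122) − 0.25·(-0.191056) = 0.1703.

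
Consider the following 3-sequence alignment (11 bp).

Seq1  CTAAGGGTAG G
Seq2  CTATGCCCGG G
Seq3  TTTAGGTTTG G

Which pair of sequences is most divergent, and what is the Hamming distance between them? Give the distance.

7

Pairwise Hamming distances:
  Seq1 vs Seq2: 5
  Seq1 vs Seq3: 4
  Seq2 vs Seq3: 7
The largest is 7, between Seq2 and Seq3.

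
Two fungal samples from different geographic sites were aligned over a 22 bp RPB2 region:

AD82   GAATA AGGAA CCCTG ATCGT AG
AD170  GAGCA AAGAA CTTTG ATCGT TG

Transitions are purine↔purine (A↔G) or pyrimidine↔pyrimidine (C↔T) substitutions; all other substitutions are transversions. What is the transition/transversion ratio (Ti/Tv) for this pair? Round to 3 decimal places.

Differing sites — 3:A/G (Ti); 4:T/C (Ti); 7:G/A (Ti); 12:C/T (Ti); 13:C/T (Ti); 21:A/T (Tv).
Of the 6 differences, 5 transitions and 1 transversion, so Ti/Tv = 5/1 = 5.000.

5.000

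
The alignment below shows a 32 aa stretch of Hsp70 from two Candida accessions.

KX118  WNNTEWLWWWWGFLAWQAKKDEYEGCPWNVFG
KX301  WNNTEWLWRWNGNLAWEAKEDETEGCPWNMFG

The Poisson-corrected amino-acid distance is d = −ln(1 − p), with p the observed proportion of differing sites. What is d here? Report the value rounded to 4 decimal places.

0.2469

Mismatches occur at site 9 (W/R), site 11 (W/N), site 13 (F/N), site 17 (Q/E), site 20 (K/E), site 23 (Y/T), site 30 (V/M).
p = 7/32 = 0.218750.
d = −ln(1 − 0.218750) = −ln(0.781250) = 0.2469.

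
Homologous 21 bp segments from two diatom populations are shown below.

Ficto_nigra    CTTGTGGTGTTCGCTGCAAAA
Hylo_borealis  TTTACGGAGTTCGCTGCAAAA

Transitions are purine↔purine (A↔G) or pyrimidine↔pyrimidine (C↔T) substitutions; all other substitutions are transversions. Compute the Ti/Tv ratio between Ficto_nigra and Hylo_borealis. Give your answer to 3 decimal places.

3.000

Mismatches occur at site 1 (C/T, transition), site 4 (G/A, transition), site 5 (T/C, transition), site 8 (T/A, transversion).
Of the 4 differences, 3 transitions and 1 transversion, so Ti/Tv = 3/1 = 3.000.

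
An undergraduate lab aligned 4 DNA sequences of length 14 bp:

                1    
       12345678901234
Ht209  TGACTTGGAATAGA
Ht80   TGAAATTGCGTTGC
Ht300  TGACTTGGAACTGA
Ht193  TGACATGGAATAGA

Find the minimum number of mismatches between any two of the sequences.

1

Pairwise Hamming distances:
  Ht209 vs Ht80: 7
  Ht209 vs Ht300: 2
  Ht209 vs Ht193: 1
  Ht80 vs Ht300: 7
  Ht80 vs Ht193: 6
  Ht300 vs Ht193: 3
The smallest is 1, between Ht209 and Ht193.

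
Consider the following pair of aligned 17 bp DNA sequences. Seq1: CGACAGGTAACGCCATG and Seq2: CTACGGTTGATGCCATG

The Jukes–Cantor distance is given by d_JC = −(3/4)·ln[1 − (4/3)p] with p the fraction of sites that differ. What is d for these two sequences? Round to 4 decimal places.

Mismatches occur at site 2 (G→T), site 5 (A→G), site 7 (G→T), site 9 (A→G), site 11 (C→T).
p = 5/17 = 0.294118.
d = −0.75 · ln(1 − (4/3)·0.294118) = −0.75 · ln(0.607843) = −0.75 · (-0.497839) = 0.3734.

0.3734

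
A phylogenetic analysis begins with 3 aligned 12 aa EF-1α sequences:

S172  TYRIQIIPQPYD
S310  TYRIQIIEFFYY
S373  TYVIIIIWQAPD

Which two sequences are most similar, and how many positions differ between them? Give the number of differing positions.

Pairwise Hamming distances:
  S172 vs S310: 4
  S172 vs S373: 5
  S310 vs S373: 7
The smallest is 4, between S172 and S310.

4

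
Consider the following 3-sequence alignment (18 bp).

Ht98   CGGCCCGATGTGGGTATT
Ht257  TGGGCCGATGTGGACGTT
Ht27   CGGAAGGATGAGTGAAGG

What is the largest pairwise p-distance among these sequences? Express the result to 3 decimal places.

Pairwise Hamming distances:
  Ht98 vs Ht257: 5
  Ht98 vs Ht27: 8
  Ht257 vs Ht27: 11
The largest is 11 mismatches, between Ht257 and Ht27; p = 11/18 = 0.611.

0.611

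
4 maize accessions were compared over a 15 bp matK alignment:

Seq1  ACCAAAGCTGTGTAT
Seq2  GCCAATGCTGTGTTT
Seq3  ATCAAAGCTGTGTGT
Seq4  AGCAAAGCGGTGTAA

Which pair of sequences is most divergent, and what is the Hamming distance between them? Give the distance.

6

Pairwise Hamming distances:
  Seq1 vs Seq2: 3
  Seq1 vs Seq3: 2
  Seq1 vs Seq4: 3
  Seq2 vs Seq3: 4
  Seq2 vs Seq4: 6
  Seq3 vs Seq4: 4
The largest is 6, between Seq2 and Seq4.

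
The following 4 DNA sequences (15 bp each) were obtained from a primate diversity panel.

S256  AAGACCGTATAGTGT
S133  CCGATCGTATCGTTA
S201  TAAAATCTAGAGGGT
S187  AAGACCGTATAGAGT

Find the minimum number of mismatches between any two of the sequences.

1

Pairwise Hamming distances:
  S256 vs S133: 6
  S256 vs S201: 7
  S256 vs S187: 1
  S133 vs S201: 11
  S133 vs S187: 7
  S201 vs S187: 7
The smallest is 1, between S256 and S187.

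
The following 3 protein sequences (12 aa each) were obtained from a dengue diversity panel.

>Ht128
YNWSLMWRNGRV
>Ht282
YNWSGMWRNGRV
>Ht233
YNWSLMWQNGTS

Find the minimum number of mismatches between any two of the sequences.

Pairwise Hamming distances:
  Ht128 vs Ht282: 1
  Ht128 vs Ht233: 3
  Ht282 vs Ht233: 4
The smallest is 1, between Ht128 and Ht282.

1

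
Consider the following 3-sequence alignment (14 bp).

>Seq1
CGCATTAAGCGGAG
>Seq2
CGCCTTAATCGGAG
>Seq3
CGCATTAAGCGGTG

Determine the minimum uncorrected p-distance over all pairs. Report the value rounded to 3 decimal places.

Pairwise Hamming distances:
  Seq1 vs Seq2: 2
  Seq1 vs Seq3: 1
  Seq2 vs Seq3: 3
The smallest is 1 mismatch, between Seq1 and Seq3; p = 1/14 = 0.071.

0.071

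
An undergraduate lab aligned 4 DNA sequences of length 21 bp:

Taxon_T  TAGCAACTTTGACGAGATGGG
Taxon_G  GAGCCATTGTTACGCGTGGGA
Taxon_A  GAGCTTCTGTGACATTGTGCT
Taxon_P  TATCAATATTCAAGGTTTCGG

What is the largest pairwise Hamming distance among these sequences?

Pairwise Hamming distances:
  Taxon_T vs Taxon_G: 9
  Taxon_T vs Taxon_A: 10
  Taxon_T vs Taxon_P: 9
  Taxon_G vs Taxon_A: 11
  Taxon_G vs Taxon_P: 12
  Taxon_A vs Taxon_P: 15
The largest is 15, between Taxon_A and Taxon_P.

15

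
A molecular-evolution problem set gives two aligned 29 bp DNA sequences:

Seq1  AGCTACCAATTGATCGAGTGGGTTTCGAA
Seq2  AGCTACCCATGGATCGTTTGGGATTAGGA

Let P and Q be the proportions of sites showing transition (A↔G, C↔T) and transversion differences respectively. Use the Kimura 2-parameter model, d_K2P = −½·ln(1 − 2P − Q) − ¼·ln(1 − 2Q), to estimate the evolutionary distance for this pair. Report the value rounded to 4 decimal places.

0.2949

The sequences differ at positions 8 (A/C, transversion), 11 (T/G, transversion), 17 (A/T, transversion), 18 (G/T, transversion), 23 (T/A, transversion), 26 (C/A, transversion), 28 (A/G, transition).
Of the 7 differences, 1 transition and 6 transversions over 29 sites: P = 1/29 = 0.034483, Q = 6/29 = 0.206897.
d = −0.5·ln(0.724137) − 0.25·ln(0.586206) = −0.5·(-0.322775) − 0.25·(-0.534084) = 0.2949.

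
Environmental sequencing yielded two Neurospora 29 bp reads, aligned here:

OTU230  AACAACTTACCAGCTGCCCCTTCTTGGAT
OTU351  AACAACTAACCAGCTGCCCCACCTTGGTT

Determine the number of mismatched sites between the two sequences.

Mismatches occur at site 8 (T→A), site 21 (T→A), site 22 (T→C), site 28 (A→T).
That gives 4 mismatches out of 29 aligned sites, so the Hamming distance is 4.

4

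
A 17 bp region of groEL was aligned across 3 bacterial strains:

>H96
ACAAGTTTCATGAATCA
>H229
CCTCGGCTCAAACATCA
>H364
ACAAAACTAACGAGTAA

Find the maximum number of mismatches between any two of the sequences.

11

Pairwise Hamming distances:
  H96 vs H229: 8
  H96 vs H364: 7
  H229 vs H364: 11
The largest is 11, between H229 and H364.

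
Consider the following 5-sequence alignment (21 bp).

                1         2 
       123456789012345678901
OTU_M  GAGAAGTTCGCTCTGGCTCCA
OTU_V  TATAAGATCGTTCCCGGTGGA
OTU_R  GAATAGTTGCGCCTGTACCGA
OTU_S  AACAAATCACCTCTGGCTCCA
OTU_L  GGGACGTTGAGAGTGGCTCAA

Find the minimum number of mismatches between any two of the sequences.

Pairwise Hamming distances:
  OTU_M vs OTU_V: 9
  OTU_M vs OTU_R: 10
  OTU_M vs OTU_S: 6
  OTU_M vs OTU_L: 8
  OTU_V vs OTU_R: 14
  OTU_V vs OTU_S: 13
  OTU_V vs OTU_L: 15
  OTU_R vs OTU_S: 12
  OTU_R vs OTU_L: 11
  OTU_S vs OTU_L: 12
The smallest is 6, between OTU_M and OTU_S.

6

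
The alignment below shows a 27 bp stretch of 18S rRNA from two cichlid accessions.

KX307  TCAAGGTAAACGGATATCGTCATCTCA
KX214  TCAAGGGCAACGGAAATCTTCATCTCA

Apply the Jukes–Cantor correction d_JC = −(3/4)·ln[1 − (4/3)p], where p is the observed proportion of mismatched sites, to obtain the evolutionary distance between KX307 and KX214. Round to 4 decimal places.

The sequences differ at positions 7 (T/G), 8 (A/C), 15 (T/A), 19 (G/T).
p = 4/27 = 0.148148.
d = −0.75 · ln(1 − (4/3)·0.148148) = −0.75 · ln(0.802469) = −0.75 · (-0.220062) = 0.1650.

0.1650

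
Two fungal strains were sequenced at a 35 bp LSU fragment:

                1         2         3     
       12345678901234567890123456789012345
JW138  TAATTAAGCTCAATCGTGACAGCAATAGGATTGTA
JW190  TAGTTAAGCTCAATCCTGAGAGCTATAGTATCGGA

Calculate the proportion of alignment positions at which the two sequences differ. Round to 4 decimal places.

0.2000

Differing sites — 3:A/G; 16:G/C; 20:C/G; 24:A/T; 29:G/T; 32:T/C; 34:T/G.
There are 7 differences over 35 sites, so p = 7/35 = 0.2000.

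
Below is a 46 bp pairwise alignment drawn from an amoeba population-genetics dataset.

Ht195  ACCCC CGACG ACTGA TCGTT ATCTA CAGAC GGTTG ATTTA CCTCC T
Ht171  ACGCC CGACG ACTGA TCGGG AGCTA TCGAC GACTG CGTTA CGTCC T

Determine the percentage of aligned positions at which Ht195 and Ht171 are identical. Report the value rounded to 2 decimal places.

76.09%

The sequences differ at positions 3 (C/G), 19 (T/G), 20 (T/G), 22 (T/G), 26 (C/T), 27 (A/C), 32 (G/A), 33 (T/C), 36 (A/C), 37 (T/G), 42 (C/G).
35 of the 46 sites match, so the percent identity is 35/46 × 100 = 76.09%.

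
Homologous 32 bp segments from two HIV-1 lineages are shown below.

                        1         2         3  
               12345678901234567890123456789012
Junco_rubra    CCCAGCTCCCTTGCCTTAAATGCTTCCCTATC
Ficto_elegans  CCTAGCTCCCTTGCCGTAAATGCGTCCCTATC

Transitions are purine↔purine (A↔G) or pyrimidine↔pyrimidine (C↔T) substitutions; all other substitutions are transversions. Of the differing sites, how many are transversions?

The sequences differ at positions 3 (C/T, transition), 16 (T/G, transversion), 24 (T/G, transversion).
Of the 3 differences, 1 transition and 2 transversions, so the answer is 2.

2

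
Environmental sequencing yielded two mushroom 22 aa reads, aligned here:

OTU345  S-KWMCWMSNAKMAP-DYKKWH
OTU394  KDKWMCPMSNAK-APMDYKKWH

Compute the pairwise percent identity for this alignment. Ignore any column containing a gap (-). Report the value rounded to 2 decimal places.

Excluding the 3 gap columns leaves 19 comparable sites.
The sequences differ at positions 1 (S/K), 7 (W/P).
17 of the 19 comparable sites match, so the percent identity is 17/19 × 100 = 89.47%.

89.47%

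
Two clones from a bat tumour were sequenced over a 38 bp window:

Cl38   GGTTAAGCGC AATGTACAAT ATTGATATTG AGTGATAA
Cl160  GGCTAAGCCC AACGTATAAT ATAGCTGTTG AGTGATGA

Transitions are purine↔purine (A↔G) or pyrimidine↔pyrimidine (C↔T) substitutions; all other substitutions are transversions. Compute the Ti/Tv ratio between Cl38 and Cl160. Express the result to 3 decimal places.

1.667

The sequences differ at positions 3 (T/C, transition), 9 (G/C, transversion), 13 (T/C, transition), 17 (C/T, transition), 23 (T/A, transversion), 25 (A/C, transversion), 27 (A/G, transition), 37 (A/G, transition).
Of the 8 differences, 5 transitions and 3 transversions, so Ti/Tv = 5/3 = 1.667.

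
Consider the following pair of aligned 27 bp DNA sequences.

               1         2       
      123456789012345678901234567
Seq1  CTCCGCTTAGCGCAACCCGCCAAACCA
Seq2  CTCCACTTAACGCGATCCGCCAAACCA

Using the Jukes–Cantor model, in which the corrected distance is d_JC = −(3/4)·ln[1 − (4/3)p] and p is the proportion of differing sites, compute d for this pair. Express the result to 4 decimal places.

0.1650

Mismatches occur at site 5 (G/A), site 10 (G/A), site 14 (A/G), site 16 (C/T).
p = 4/27 = 0.148148.
d = −0.75 · ln(1 − (4/3)·0.148148) = −0.75 · ln(0.802469) = −0.75 · (-0.220062) = 0.1650.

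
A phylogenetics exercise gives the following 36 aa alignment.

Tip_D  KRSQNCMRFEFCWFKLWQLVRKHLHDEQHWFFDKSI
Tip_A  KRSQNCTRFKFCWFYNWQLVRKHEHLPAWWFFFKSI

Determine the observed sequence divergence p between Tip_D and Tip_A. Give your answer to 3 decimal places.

Mismatches occur at site 7 (M/T), site 10 (E/K), site 15 (K/Y), site 16 (L/N), site 24 (L/E), site 26 (D/L), site 27 (E/P), site 28 (Q/A), site 29 (H/W), site 33 (D/F).
There are 10 differences over 36 sites, so p = 10/36 = 0.278.

0.278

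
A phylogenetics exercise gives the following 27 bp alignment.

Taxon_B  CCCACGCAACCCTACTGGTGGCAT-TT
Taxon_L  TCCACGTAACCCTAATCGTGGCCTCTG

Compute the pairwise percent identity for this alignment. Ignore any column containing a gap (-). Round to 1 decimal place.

76.9%

Excluding the 1 gap column leaves 26 comparable sites.
Mismatches occur at site 1 (C/T), site 7 (C/T), site 15 (C/A), site 17 (G/C), site 23 (A/C), site 27 (T/G).
20 of the 26 comparable sites match, so the percent identity is 20/26 × 100 = 76.9%.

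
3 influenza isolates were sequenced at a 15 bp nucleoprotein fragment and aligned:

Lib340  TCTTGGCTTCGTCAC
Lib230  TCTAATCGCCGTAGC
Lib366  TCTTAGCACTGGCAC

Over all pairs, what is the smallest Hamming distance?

5

Pairwise Hamming distances:
  Lib340 vs Lib230: 7
  Lib340 vs Lib366: 5
  Lib230 vs Lib366: 7
The smallest is 5, between Lib340 and Lib366.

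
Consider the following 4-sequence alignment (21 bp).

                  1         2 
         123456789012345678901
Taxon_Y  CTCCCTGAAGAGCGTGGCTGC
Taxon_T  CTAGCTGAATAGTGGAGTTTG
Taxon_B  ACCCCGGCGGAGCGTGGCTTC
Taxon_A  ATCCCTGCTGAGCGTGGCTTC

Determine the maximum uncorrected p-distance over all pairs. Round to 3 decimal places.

0.619

Pairwise Hamming distances:
  Taxon_Y vs Taxon_T: 9
  Taxon_Y vs Taxon_B: 6
  Taxon_Y vs Taxon_A: 4
  Taxon_T vs Taxon_B: 13
  Taxon_T vs Taxon_A: 11
  Taxon_B vs Taxon_A: 3
The largest is 13 mismatches, between Taxon_T and Taxon_B; p = 13/21 = 0.619.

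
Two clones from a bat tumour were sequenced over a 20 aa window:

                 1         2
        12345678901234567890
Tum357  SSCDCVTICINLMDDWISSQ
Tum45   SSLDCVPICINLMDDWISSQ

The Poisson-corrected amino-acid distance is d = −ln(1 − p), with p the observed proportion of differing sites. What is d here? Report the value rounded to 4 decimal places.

0.1054

Mismatches occur at site 3 (C↔L), site 7 (T↔P).
p = 2/20 = 0.100000.
d = −ln(1 − 0.100000) = −ln(0.900000) = 0.1054.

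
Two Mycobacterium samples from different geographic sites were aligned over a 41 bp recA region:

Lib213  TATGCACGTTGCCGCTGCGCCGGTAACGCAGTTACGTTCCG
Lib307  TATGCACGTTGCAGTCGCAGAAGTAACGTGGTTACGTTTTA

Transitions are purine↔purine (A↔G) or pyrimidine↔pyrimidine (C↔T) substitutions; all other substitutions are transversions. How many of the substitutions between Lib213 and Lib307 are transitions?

Differing sites — 13:C/A (Tv); 15:C/T (Ti); 16:T/C (Ti); 19:G/A (Ti); 20:C/G (Tv); 21:C/A (Tv); 22:G/A (Ti); 29:C/T (Ti); 30:A/G (Ti); 39:C/T (Ti); 40:C/T (Ti); 41:G/A (Ti).
Of the 12 differences, 9 transitions and 3 transversions, so the answer is 9.

9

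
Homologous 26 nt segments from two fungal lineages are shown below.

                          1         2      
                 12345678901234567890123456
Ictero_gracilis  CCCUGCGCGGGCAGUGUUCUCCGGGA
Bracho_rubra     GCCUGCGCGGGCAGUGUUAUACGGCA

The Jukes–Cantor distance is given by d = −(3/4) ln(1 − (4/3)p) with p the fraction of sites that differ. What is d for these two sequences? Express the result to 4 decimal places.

The sequences differ at positions 1 (C/G), 19 (C/A), 21 (C/A), 25 (G/C).
p = 4/26 = 0.153846.
d = −0.75 · ln(1 − (4/3)·0.153846) = −0.75 · ln(0.794872) = −0.75 · (-0.229574) = 0.1722.

0.1722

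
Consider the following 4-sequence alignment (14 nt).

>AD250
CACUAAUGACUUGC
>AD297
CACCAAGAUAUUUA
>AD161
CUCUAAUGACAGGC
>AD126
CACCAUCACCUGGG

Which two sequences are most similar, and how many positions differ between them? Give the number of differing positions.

Pairwise Hamming distances:
  AD250 vs AD297: 7
  AD250 vs AD161: 3
  AD250 vs AD126: 7
  AD297 vs AD161: 10
  AD297 vs AD126: 7
  AD161 vs AD126: 8
The smallest is 3, between AD250 and AD161.

3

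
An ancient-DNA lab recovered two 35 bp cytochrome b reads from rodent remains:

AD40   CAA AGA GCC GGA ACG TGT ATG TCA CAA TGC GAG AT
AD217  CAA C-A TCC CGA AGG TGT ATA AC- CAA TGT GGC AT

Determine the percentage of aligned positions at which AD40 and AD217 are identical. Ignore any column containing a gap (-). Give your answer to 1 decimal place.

Excluding the 2 gap columns leaves 33 comparable sites.
Mismatches occur at site 4 (A→C), site 7 (G→T), site 10 (G→C), site 14 (C→G), site 21 (G→A), site 22 (T→A), site 30 (C→T), site 32 (A→G), site 33 (G→C).
24 of the 33 comparable sites match, so the percent identity is 24/33 × 100 = 72.7%.

72.7%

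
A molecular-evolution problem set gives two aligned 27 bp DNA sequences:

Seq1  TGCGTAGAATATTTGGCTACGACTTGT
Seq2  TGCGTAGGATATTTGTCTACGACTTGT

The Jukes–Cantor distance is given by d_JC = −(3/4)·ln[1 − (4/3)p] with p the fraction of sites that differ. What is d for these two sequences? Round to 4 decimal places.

The sequences differ at positions 8 (A/G), 16 (G/T).
p = 2/27 = 0.074074.
d = −0.75 · ln(1 − (4/3)·0.074074) = −0.75 · ln(0.901235) = −0.75 · (-0.103989) = 0.0780.

0.0780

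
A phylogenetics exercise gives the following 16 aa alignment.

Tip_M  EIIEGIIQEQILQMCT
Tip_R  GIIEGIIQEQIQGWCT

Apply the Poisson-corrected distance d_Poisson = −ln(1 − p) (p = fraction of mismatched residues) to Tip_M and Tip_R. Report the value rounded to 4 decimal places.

Mismatches occur at site 1 (E→G), site 12 (L→Q), site 13 (Q→G), site 14 (M→W).
p = 4/16 = 0.250000.
d = −ln(1 − 0.250000) = −ln(0.750000) = 0.2877.

0.2877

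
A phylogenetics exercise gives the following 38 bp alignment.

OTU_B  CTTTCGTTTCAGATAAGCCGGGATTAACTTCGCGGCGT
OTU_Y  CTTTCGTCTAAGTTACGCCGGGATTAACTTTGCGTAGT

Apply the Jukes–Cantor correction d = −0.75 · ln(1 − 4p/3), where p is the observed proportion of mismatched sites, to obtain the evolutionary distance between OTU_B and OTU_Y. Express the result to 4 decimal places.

The sequences differ at positions 8 (T/C), 10 (C/A), 13 (A/T), 16 (A/C), 31 (C/T), 35 (G/T), 36 (C/A).
p = 7/38 = 0.184211.
d = −0.75 · ln(1 − (4/3)·0.184211) = −0.75 · ln(0.754385) = −0.75 · (-0.281852) = 0.2114.

0.2114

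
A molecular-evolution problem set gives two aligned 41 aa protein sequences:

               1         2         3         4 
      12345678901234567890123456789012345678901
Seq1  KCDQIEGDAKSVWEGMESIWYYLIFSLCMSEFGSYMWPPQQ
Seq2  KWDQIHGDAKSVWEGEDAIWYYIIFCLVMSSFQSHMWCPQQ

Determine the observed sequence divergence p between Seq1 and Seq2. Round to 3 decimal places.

0.293

Mismatches occur at site 2 (C/W), site 6 (E/H), site 16 (M/E), site 17 (E/D), site 18 (S/A), site 23 (L/I), site 26 (S/C), site 28 (C/V), site 31 (E/S), site 33 (G/Q), site 35 (Y/H), site 38 (P/C).
There are 12 differences over 41 sites, so p = 12/41 = 0.293.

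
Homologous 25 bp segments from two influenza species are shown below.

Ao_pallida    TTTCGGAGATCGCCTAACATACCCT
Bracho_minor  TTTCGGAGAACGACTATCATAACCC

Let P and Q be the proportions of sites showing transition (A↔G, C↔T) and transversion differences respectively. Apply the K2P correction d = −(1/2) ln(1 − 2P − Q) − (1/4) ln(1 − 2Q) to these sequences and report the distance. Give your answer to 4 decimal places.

Mismatches occur at site 10 (T/A, transversion), site 13 (C/A, transversion), site 17 (A/T, transversion), site 22 (C/A, transversion), site 25 (T/C, transition).
Of the 5 differences, 1 transition and 4 transversions over 25 sites: P = 1/25 = 0.040000, Q = 4/25 = 0.160000.
d = −0.5·ln(0.760000) − 0.25·ln(0.680000) = −0.5·(-0.274437) − 0.25·(-0.385662) = 0.2336.

0.2336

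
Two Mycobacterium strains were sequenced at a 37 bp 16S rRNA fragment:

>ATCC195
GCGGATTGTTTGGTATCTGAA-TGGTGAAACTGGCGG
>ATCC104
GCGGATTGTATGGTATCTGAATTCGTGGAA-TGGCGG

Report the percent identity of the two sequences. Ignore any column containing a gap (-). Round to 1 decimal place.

91.4%

Excluding the 2 gap columns leaves 35 comparable sites.
The sequences differ at positions 10 (T/A), 24 (G/C), 28 (A/G).
32 of the 35 comparable sites match, so the percent identity is 32/35 × 100 = 91.4%.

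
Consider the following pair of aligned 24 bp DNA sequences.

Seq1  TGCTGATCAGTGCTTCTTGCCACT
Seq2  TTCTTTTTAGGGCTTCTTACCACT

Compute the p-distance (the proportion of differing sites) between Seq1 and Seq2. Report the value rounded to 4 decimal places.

Mismatches occur at site 2 (G↔T), site 5 (G↔T), site 6 (A↔T), site 8 (C↔T), site 11 (T↔G), site 19 (G↔A).
There are 6 differences over 24 sites, so p = 6/24 = 0.2500.

0.2500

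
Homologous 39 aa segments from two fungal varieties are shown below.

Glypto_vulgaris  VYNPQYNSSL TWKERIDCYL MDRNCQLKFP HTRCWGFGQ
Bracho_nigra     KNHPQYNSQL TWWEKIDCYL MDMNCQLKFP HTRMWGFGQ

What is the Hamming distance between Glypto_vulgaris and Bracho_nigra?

Mismatches occur at site 1 (V↔K), site 2 (Y↔N), site 3 (N↔H), site 9 (S↔Q), site 13 (K↔W), site 15 (R↔K), site 23 (R↔M), site 34 (C↔M).
That gives 8 mismatches out of 39 aligned sites, so the Hamming distance is 8.

8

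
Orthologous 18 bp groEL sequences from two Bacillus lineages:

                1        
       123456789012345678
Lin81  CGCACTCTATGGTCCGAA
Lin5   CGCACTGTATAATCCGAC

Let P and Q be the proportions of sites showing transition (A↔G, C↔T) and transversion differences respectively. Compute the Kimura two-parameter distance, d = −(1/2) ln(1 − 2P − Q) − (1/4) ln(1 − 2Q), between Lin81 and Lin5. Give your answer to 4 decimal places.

Differing sites — 7:C/G (Tv); 11:G/A (Ti); 12:G/A (Ti); 18:A/C (Tv).
Of the 4 differences, 2 transitions and 2 transversions over 18 sites: P = 2/18 = 0.111111, Q = 2/18 = 0.111111.
d = −0.5·ln(0.666667) − 0.25·ln(0.777778) = −0.5·(-0.405465) − 0.25·(-0.251314) = 0.2656.

0.2656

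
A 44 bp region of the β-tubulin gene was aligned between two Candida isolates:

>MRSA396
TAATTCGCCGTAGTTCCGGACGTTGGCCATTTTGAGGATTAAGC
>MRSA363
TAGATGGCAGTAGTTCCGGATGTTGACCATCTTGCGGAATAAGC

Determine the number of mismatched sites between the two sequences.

9

Differing sites — 3:A/G; 4:T/A; 6:C/G; 9:C/A; 21:C/T; 26:G/A; 31:T/C; 35:A/C; 39:T/A.
That gives 9 mismatches out of 44 aligned sites, so the Hamming distance is 9.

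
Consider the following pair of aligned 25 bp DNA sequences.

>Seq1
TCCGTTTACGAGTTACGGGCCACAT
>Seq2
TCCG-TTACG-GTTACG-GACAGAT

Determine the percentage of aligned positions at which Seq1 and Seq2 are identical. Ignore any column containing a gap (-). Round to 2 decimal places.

90.91%

Excluding the 3 gap columns leaves 22 comparable sites.
Differing sites — 20:C/A; 23:C/G.
20 of the 22 comparable sites match, so the percent identity is 20/22 × 100 = 90.91%.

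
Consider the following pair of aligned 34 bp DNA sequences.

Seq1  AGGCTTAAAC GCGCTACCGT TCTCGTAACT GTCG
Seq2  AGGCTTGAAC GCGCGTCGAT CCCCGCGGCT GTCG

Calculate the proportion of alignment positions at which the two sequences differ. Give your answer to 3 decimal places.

0.294

Differing sites — 7:A/G; 15:T/G; 16:A/T; 18:C/G; 19:G/A; 21:T/C; 23:T/C; 26:T/C; 27:A/G; 28:A/G.
There are 10 differences over 34 sites, so p = 10/34 = 0.294.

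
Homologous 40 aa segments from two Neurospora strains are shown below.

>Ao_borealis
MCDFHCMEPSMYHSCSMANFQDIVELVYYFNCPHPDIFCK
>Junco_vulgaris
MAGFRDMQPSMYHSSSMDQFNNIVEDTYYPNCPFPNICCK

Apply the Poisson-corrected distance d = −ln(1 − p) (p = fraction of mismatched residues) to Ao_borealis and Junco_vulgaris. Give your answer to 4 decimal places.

0.5108

Mismatches occur at site 2 (C↔A), site 3 (D↔G), site 5 (H↔R), site 6 (C↔D), site 8 (E↔Q), site 15 (C↔S), site 18 (A↔D), site 19 (N↔Q), site 21 (Q↔N), site 22 (D↔N), site 26 (L↔D), site 27 (V↔T), site 30 (F↔P), site 34 (H↔F), site 36 (D↔N), site 38 (F↔C).
p = 16/40 = 0.400000.
d = −ln(1 − 0.400000) = −ln(0.600000) = 0.5108.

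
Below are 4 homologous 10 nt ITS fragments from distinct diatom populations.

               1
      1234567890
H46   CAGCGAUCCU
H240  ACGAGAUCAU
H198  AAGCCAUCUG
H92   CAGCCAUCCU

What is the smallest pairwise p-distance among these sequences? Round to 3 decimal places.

Pairwise Hamming distances:
  H46 vs H240: 4
  H46 vs H198: 4
  H46 vs H92: 1
  H240 vs H198: 5
  H240 vs H92: 5
  H198 vs H92: 3
The smallest is 1 mismatch, between H46 and H92; p = 1/10 = 0.100.

0.100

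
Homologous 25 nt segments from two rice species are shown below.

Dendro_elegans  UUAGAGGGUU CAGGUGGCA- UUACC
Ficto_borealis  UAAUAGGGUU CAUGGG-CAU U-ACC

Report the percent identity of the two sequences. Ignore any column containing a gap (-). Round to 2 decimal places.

Excluding the 3 gap columns leaves 22 comparable sites.
The sequences differ at positions 2 (U/A), 4 (G/U), 13 (G/U), 15 (U/G).
18 of the 22 comparable sites match, so the percent identity is 18/22 × 100 = 81.82%.

81.82%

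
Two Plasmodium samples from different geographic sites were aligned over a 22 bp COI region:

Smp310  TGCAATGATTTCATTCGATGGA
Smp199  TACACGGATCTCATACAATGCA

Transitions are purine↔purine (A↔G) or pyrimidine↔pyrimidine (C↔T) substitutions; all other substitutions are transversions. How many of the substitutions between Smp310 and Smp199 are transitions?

Mismatches occur at site 2 (G↔A, transition), site 5 (A↔C, transversion), site 6 (T↔G, transversion), site 10 (T↔C, transition), site 15 (T↔A, transversion), site 17 (G↔A, transition), site 21 (G↔C, transversion).
Of the 7 differences, 3 transitions and 4 transversions, so the answer is 3.

3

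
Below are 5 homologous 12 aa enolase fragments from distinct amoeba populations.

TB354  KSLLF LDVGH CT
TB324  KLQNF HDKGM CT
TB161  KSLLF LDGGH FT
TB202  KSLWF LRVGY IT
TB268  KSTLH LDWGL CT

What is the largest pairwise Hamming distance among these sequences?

8

Pairwise Hamming distances:
  TB354 vs TB324: 6
  TB354 vs TB161: 2
  TB354 vs TB202: 4
  TB354 vs TB268: 4
  TB324 vs TB161: 7
  TB324 vs TB202: 8
  TB324 vs TB268: 7
  TB161 vs TB202: 5
  TB161 vs TB268: 5
  TB202 vs TB268: 7
The largest is 8, between TB324 and TB202.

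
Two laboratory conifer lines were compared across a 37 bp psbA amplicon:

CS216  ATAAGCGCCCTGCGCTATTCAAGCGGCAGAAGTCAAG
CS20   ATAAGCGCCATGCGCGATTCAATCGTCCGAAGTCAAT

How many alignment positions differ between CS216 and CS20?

Mismatches occur at site 10 (C↔A), site 16 (T↔G), site 23 (G↔T), site 26 (G↔T), site 28 (A↔C), site 37 (G↔T).
That gives 6 mismatches out of 37 aligned sites, so the Hamming distance is 6.

6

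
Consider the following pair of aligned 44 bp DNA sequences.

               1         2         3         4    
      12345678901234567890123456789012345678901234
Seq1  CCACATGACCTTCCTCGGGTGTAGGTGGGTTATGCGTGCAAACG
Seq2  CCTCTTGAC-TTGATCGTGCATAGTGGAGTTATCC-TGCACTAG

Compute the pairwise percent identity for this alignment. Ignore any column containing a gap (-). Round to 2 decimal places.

Excluding the 2 gap columns leaves 42 comparable sites.
Mismatches occur at site 3 (A↔T), site 5 (A↔T), site 13 (C↔G), site 14 (C↔A), site 18 (G↔T), site 20 (T↔C), site 21 (G↔A), site 25 (G↔T), site 26 (T↔G), site 28 (G↔A), site 34 (G↔C), site 41 (A↔C), site 42 (A↔T), site 43 (C↔A).
28 of the 42 comparable sites match, so the percent identity is 28/42 × 100 = 66.67%.

66.67%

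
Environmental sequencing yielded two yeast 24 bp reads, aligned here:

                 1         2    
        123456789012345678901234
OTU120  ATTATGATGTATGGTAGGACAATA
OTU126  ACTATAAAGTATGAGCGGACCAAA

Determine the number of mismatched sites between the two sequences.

The sequences differ at positions 2 (T/C), 6 (G/A), 8 (T/A), 14 (G/A), 15 (T/G), 16 (A/C), 21 (A/C), 23 (T/A).
That gives 8 mismatches out of 24 aligned sites, so the Hamming distance is 8.

8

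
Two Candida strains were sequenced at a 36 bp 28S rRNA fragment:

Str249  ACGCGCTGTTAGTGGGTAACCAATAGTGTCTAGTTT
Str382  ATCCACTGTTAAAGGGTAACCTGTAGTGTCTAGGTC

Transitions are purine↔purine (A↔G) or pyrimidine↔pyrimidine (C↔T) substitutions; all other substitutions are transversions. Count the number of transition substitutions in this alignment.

The sequences differ at positions 2 (C/T, transition), 3 (G/C, transversion), 5 (G/A, transition), 12 (G/A, transition), 13 (T/A, transversion), 22 (A/T, transversion), 23 (A/G, transition), 34 (T/G, transversion), 36 (T/C, transition).
Of the 9 differences, 5 transitions and 4 transversions, so the answer is 5.

5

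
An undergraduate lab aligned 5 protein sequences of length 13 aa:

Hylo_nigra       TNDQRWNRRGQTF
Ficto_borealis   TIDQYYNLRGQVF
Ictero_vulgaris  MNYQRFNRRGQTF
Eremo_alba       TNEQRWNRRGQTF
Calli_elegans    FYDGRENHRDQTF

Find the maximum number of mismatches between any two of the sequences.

Pairwise Hamming distances:
  Hylo_nigra vs Ficto_borealis: 5
  Hylo_nigra vs Ictero_vulgaris: 3
  Hylo_nigra vs Eremo_alba: 1
  Hylo_nigra vs Calli_elegans: 6
  Ficto_borealis vs Ictero_vulgaris: 7
  Ficto_borealis vs Eremo_alba: 6
  Ficto_borealis vs Calli_elegans: 8
  Ictero_vulgaris vs Eremo_alba: 3
  Ictero_vulgaris vs Calli_elegans: 7
  Eremo_alba vs Calli_elegans: 7
The largest is 8, between Ficto_borealis and Calli_elegans.

8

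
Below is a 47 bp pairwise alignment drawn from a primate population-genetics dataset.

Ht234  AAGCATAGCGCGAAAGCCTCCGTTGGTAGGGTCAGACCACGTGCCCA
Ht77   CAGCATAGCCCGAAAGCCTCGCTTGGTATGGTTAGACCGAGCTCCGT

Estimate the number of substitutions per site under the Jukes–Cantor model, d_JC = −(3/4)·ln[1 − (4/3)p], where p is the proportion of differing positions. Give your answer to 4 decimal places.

0.3121

Mismatches occur at site 1 (A/C), site 10 (G/C), site 21 (C/G), site 22 (G/C), site 29 (G/T), site 33 (C/T), site 39 (A/G), site 40 (C/A), site 42 (T/C), site 43 (G/T), site 46 (C/G), site 47 (A/T).
p = 12/47 = 0.255319.
d = −0.75 · ln(1 − (4/3)·0.255319) = −0.75 · ln(0.659575) = −0.75 · (-0.416160) = 0.3121.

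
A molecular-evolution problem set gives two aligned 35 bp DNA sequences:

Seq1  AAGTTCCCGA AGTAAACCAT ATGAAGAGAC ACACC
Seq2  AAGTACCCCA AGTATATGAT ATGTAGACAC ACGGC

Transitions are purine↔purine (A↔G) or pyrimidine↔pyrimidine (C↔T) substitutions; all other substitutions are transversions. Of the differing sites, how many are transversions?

7

Differing sites — 5:T/A (Tv); 9:G/C (Tv); 15:A/T (Tv); 17:C/T (Ti); 18:C/G (Tv); 24:A/T (Tv); 28:G/C (Tv); 33:A/G (Ti); 34:C/G (Tv).
Of the 9 differences, 2 transitions and 7 transversions, so the answer is 7.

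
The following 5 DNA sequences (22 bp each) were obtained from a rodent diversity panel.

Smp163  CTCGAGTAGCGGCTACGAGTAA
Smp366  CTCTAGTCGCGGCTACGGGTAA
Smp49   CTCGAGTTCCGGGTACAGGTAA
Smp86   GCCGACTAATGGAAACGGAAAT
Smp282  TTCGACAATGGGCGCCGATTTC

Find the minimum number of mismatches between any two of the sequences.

Pairwise Hamming distances:
  Smp163 vs Smp366: 3
  Smp163 vs Smp49: 5
  Smp163 vs Smp86: 11
  Smp163 vs Smp282: 10
  Smp366 vs Smp49: 5
  Smp366 vs Smp86: 12
  Smp366 vs Smp282: 13
  Smp49 vs Smp86: 12
  Smp49 vs Smp282: 14
  Smp86 vs Smp282: 13
The smallest is 3, between Smp163 and Smp366.

3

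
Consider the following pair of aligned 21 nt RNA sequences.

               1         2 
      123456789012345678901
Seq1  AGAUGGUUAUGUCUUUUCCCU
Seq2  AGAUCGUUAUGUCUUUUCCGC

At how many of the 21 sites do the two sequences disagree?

Mismatches occur at site 5 (G→C), site 20 (C→G), site 21 (U→C).
That gives 3 mismatches out of 21 aligned sites, so the Hamming distance is 3.

3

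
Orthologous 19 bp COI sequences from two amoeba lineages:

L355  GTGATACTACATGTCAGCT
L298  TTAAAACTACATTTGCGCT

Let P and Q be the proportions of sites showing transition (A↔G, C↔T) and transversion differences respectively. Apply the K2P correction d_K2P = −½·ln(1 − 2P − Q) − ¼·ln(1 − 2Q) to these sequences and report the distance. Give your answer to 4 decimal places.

0.4166

Differing sites — 1:G/T (Tv); 3:G/A (Ti); 5:T/A (Tv); 13:G/T (Tv); 15:C/G (Tv); 16:A/C (Tv).
Of the 6 differences, 1 transition and 5 transversions over 19 sites: P = 1/19 = 0.052632, Q = 5/19 = 0.263158.
d = −0.5·ln(0.631578) − 0.25·ln(0.473684) = −0.5·(-0.459534) − 0.25·(-0.747215) = 0.4166.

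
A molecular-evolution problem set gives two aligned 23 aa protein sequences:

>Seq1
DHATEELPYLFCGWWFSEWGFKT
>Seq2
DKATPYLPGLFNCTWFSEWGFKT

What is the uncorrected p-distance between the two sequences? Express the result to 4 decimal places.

The sequences differ at positions 2 (H/K), 5 (E/P), 6 (E/Y), 9 (Y/G), 12 (C/N), 13 (G/C), 14 (W/T).
There are 7 differences over 23 sites, so p = 7/23 = 0.3043.

0.3043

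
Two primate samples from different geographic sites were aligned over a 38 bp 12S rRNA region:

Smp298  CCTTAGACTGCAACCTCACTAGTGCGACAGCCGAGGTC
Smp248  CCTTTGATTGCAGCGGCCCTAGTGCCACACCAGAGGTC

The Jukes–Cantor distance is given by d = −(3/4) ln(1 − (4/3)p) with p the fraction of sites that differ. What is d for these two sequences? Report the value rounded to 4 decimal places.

0.2846

The sequences differ at positions 5 (A/T), 8 (C/T), 13 (A/G), 15 (C/G), 16 (T/G), 18 (A/C), 26 (G/C), 30 (G/C), 32 (C/A).
p = 9/38 = 0.236842.
d = −0.75 · ln(1 − (4/3)·0.236842) = −0.75 · ln(0.684211) = −0.75 · (-0.379489) = 0.2846.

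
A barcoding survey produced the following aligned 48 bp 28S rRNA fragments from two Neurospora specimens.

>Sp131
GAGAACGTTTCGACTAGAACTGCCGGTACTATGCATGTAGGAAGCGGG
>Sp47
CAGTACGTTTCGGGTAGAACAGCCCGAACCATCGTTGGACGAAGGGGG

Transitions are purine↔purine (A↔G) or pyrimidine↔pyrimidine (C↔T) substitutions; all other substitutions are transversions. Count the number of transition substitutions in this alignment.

Mismatches occur at site 1 (G/C, transversion), site 4 (A/T, transversion), site 13 (A/G, transition), site 14 (C/G, transversion), site 21 (T/A, transversion), site 25 (G/C, transversion), site 27 (T/A, transversion), site 30 (T/C, transition), site 33 (G/C, transversion), site 34 (C/G, transversion), site 35 (A/T, transversion), site 38 (T/G, transversion), site 40 (G/C, transversion), site 45 (C/G, transversion).
Of the 14 differences, 2 transitions and 12 transversions, so the answer is 2.

2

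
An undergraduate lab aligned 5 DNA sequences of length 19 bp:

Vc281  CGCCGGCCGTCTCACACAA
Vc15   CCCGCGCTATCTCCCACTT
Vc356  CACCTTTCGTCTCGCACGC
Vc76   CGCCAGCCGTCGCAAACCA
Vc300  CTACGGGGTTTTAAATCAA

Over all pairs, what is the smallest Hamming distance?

4

Pairwise Hamming distances:
  Vc281 vs Vc15: 8
  Vc281 vs Vc356: 7
  Vc281 vs Vc76: 4
  Vc281 vs Vc300: 9
  Vc15 vs Vc356: 10
  Vc15 vs Vc76: 10
  Vc15 vs Vc300: 14
  Vc356 vs Vc76: 9
  Vc356 vs Vc300: 14
  Vc76 vs Vc300: 11
The smallest is 4, between Vc281 and Vc76.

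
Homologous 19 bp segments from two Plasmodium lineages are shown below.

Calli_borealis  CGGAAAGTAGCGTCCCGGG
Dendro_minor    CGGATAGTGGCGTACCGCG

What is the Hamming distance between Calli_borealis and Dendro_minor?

Mismatches occur at site 5 (A/T), site 9 (A/G), site 14 (C/A), site 18 (G/C).
That gives 4 mismatches out of 19 aligned sites, so the Hamming distance is 4.

4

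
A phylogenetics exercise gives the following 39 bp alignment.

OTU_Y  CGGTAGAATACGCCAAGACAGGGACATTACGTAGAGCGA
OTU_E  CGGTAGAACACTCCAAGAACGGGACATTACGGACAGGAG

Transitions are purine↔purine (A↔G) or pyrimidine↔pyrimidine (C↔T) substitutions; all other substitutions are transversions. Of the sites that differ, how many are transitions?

Differing sites — 9:T/C (Ti); 12:G/T (Tv); 19:C/A (Tv); 20:A/C (Tv); 32:T/G (Tv); 34:G/C (Tv); 37:C/G (Tv); 38:G/A (Ti); 39:A/G (Ti).
Of the 9 differences, 3 transitions and 6 transversions, so the answer is 3.

3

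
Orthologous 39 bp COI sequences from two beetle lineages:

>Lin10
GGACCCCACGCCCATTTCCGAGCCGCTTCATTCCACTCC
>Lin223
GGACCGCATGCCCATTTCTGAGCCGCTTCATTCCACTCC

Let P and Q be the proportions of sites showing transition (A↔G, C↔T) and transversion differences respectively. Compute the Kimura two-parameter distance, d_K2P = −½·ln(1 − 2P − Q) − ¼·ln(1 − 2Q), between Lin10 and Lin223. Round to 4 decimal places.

0.0818

Differing sites — 6:C/G (Tv); 9:C/T (Ti); 19:C/T (Ti).
Of the 3 differences, 2 transitions and 1 transversion over 39 sites: P = 2/39 = 0.051282, Q = 1/39 = 0.025641.
d = −0.5·ln(0.871795) − 0.25·ln(0.948718) = −0.5·(-0.137201) − 0.25·(-0.052644) = 0.0818.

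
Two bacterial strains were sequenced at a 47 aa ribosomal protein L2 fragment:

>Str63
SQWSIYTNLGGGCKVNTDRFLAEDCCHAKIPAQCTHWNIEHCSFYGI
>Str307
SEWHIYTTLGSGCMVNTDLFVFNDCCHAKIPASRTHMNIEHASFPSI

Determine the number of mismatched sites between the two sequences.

Mismatches occur at site 2 (Q/E), site 4 (S/H), site 8 (N/T), site 11 (G/S), site 14 (K/M), site 19 (R/L), site 21 (L/V), site 22 (A/F), site 23 (E/N), site 33 (Q/S), site 34 (C/R), site 37 (W/M), site 42 (C/A), site 45 (Y/P), site 46 (G/S).
That gives 15 mismatches out of 47 aligned sites, so the Hamming distance is 15.

15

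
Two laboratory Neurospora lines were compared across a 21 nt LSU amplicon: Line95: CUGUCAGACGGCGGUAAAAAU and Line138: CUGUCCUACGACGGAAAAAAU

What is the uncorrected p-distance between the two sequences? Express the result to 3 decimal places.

0.190

Differing sites — 6:A/C; 7:G/U; 11:G/A; 15:U/A.
There are 4 differences over 21 sites, so p = 4/21 = 0.190.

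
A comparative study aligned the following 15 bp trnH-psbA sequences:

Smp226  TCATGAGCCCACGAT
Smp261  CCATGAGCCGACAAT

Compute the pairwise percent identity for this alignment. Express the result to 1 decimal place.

80.0%

The sequences differ at positions 1 (T/C), 10 (C/G), 13 (G/A).
12 of the 15 sites match, so the percent identity is 12/15 × 100 = 80.0%.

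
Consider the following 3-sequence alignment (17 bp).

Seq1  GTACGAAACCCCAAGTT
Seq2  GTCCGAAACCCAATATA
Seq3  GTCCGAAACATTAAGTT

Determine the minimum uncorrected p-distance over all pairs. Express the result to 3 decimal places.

0.235

Pairwise Hamming distances:
  Seq1 vs Seq2: 5
  Seq1 vs Seq3: 4
  Seq2 vs Seq3: 6
The smallest is 4 mismatches, between Seq1 and Seq3; p = 4/17 = 0.235.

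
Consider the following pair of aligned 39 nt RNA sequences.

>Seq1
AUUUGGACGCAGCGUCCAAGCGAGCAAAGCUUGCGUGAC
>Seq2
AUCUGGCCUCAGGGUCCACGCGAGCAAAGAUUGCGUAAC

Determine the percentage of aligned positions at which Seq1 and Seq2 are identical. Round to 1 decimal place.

Mismatches occur at site 3 (U→C), site 7 (A→C), site 9 (G→U), site 13 (C→G), site 19 (A→C), site 30 (C→A), site 37 (G→A).
32 of the 39 sites match, so the percent identity is 32/39 × 100 = 82.1%.

82.1%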